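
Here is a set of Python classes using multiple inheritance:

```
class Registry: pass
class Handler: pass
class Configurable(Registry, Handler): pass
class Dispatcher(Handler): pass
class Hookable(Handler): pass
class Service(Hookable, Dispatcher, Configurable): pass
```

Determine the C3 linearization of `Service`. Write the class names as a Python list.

L[Service] = Service + merge(L[Hookable], L[Dispatcher], L[Configurable], [Hookable Dispatcher Configurable])
  take Hookable:  [Hookable Handler object] + [Dispatcher Handler object] + [Configurable Registry Handler object] + [Hookable Dispatcher Configurable]
  take Dispatcher:  [Handler object] + [Dispatcher Handler object] + [Configurable Registry Handler object] + [Dispatcher Configurable]
  take Configurable:  [Handler object] + [Handler object] + [Configurable Registry Handler object] + [Configurable]
  take Registry:  [Handler object] + [Handler object] + [Registry Handler object]
  take Handler:  [Handler object] + [Handler object] + [Handler object]
  take object:  [object] + [object] + [object]

[Service, Hookable, Dispatcher, Configurable, Registry, Handler, object]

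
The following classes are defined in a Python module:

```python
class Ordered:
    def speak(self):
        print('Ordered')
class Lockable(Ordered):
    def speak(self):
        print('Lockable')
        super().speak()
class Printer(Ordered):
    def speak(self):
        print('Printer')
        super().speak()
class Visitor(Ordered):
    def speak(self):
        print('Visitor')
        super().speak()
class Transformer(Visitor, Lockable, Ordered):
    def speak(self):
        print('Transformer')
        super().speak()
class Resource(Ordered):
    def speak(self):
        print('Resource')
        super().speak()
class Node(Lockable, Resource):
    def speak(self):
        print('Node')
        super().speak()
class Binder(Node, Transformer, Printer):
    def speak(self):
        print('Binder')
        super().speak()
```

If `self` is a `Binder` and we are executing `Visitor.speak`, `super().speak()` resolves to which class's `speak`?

L[Binder] = Binder + merge(L[Node], L[Transformer], L[Printer], [Node Transformer Printer])
  take Node:  [Node Lockable Resource Ordered object] + [Transformer Visitor Lockable Ordered object] + [Printer Ordered object] + [Node Transformer Printer]
  take Transformer:  [Lockable Resource Ordered object] + [Transformer Visitor Lockable Ordered object] + [Printer Ordered object] + [Transformer Printer]
  take Visitor:  [Lockable Resource Ordered object] + [Visitor Lockable Ordered object] + [Printer Ordered object] + [Printer]
  take Lockable:  [Lockable Resource Ordered object] + [Lockable Ordered object] + [Printer Ordered object] + [Printer]
  take Resource:  [Resource Ordered object] + [Ordered object] + [Printer Ordered object] + [Printer]
  take Printer:  [Ordered object] + [Ordered object] + [Printer Ordered object] + [Printer]
  take Ordered:  [Ordered object] + [Ordered object] + [Ordered object]
  take object:  [object] + [object] + [object]
MRO: Binder Node Transformer Visitor Lockable Resource Printer Ordered object
super() in Visitor.speak on a Binder instance goes to the class after Visitor in Binder's MRO: Lockable.

Lockable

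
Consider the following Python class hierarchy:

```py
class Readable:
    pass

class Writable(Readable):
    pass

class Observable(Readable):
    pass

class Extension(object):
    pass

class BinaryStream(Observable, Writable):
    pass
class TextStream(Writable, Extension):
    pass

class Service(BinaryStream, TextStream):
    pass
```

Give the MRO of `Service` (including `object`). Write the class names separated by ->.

Service -> BinaryStream -> Observable -> TextStream -> Writable -> Readable -> Extension -> object

L[Service] = Service + merge(L[BinaryStream], L[TextStream], [BinaryStream TextStream])
  take BinaryStream:  [BinaryStream Observable Writable Readable object] + [TextStream Writable Readable Extension object] + [BinaryStream TextStream]
  take Observable:  [Observable Writable Readable object] + [TextStream Writable Readable Extension object] + [TextStream]
  take TextStream:  [Writable Readable object] + [TextStream Writable Readable Extension object] + [TextStream]
  take Writable:  [Writable Readable object] + [Writable Readable Extension object]
  take Readable:  [Readable object] + [Readable Extension object]
  take Extension:  [object] + [Extension object]
  take object:  [object] + [object]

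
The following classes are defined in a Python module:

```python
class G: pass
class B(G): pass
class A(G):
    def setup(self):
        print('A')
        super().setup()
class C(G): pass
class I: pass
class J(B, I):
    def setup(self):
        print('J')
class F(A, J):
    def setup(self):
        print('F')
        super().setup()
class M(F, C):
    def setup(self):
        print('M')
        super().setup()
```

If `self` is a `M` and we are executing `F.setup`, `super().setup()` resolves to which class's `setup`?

A

L[M] = M + merge(L[F], L[C], [F C])
  take F:  [F A J B G I object] + [C G object] + [F C]
  take A:  [A J B G I object] + [C G object] + [C]
  take J:  [J B G I object] + [C G object] + [C]
  take B:  [B G I object] + [C G object] + [C]
  take C:  [G I object] + [C G object] + [C]
  take G:  [G I object] + [G object]
  take I:  [I object] + [object]
  take object:  [object] + [object]
MRO: M F A J B C G I object
super() in F.setup on a M instance goes to the class after F in M's MRO: A.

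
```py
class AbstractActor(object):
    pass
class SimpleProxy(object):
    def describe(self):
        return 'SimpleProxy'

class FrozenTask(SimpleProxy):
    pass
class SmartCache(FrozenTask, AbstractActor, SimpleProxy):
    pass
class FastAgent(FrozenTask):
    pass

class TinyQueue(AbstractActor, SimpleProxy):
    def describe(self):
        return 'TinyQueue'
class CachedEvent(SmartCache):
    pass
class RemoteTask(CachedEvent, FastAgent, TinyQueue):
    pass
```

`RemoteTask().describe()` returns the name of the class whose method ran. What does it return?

L[RemoteTask] = RemoteTask + merge(L[CachedEvent], L[FastAgent], L[TinyQueue], [CachedEvent FastAgent TinyQueue])
  take CachedEvent:  [CachedEvent SmartCache FrozenTask AbstractActor SimpleProxy object] + [FastAgent FrozenTask SimpleProxy object] + [TinyQueue AbstractActor SimpleProxy object] + [CachedEvent FastAgent TinyQueue]
  take SmartCache:  [SmartCache FrozenTask AbstractActor SimpleProxy object] + [FastAgent FrozenTask SimpleProxy object] + [TinyQueue AbstractActor SimpleProxy object] + [FastAgent TinyQueue]
  take FastAgent:  [FrozenTask AbstractActor SimpleProxy object] + [FastAgent FrozenTask SimpleProxy object] + [TinyQueue AbstractActor SimpleProxy object] + [FastAgent TinyQueue]
  take FrozenTask:  [FrozenTask AbstractActor SimpleProxy object] + [FrozenTask SimpleProxy object] + [TinyQueue AbstractActor SimpleProxy object] + [TinyQueue]
  take TinyQueue:  [AbstractActor SimpleProxy object] + [SimpleProxy object] + [TinyQueue AbstractActor SimpleProxy object] + [TinyQueue]
  take AbstractActor:  [AbstractActor SimpleProxy object] + [SimpleProxy object] + [AbstractActor SimpleProxy object]
  take SimpleProxy:  [SimpleProxy object] + [SimpleProxy object] + [SimpleProxy object]
  take object:  [object] + [object] + [object]
MRO: RemoteTask CachedEvent SmartCache FastAgent FrozenTask TinyQueue AbstractActor SimpleProxy object
describe is defined in: SimpleProxy, TinyQueue. First along the MRO is TinyQueue.

TinyQueue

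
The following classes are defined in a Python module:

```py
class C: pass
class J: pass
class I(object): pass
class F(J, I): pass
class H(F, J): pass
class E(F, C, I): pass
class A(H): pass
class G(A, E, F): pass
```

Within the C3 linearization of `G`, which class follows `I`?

L[G] = G + merge(L[A], L[E], L[F], [A E F])
  take A:  [A H F J I object] + [E F J C I object] + [F J I object] + [A E F]
  take H:  [H F J I object] + [E F J C I object] + [F J I object] + [E F]
  take E:  [F J I object] + [E F J C I object] + [F J I object] + [E F]
  take F:  [F J I object] + [F J C I object] + [F J I object] + [F]
  take J:  [J I object] + [J C I object] + [J I object]
  take C:  [I object] + [C I object] + [I object]
  take I:  [I object] + [I object] + [I object]
  take object:  [object] + [object] + [object]
MRO: G A H E F J C I object
I is at position 7; next is object.

object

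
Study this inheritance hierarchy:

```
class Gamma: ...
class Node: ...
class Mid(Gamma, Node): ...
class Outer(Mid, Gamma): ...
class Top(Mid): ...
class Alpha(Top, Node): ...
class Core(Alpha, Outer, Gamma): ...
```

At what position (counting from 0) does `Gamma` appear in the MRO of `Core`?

5

L[Core] = Core + merge(L[Alpha], L[Outer], L[Gamma], [Alpha Outer Gamma])
  take Alpha:  [Alpha Top Mid Gamma Node object] + [Outer Mid Gamma Node object] + [Gamma object] + [Alpha Outer Gamma]
  take Top:  [Top Mid Gamma Node object] + [Outer Mid Gamma Node object] + [Gamma object] + [Outer Gamma]
  take Outer:  [Mid Gamma Node object] + [Outer Mid Gamma Node object] + [Gamma object] + [Outer Gamma]
  take Mid:  [Mid Gamma Node object] + [Mid Gamma Node object] + [Gamma object] + [Gamma]
  take Gamma:  [Gamma Node object] + [Gamma Node object] + [Gamma object] + [Gamma]
  take Node:  [Node object] + [Node object] + [object]
  take object:  [object] + [object] + [object]
MRO: Core Alpha Top Outer Mid Gamma Node object
Gamma sits at index 5.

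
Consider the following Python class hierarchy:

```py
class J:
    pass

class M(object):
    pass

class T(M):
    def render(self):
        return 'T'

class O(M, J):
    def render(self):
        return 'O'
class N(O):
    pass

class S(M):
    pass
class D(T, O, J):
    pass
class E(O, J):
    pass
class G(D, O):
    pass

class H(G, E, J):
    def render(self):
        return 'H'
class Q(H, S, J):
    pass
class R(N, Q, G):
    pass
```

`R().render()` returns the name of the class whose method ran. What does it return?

L[R] = R + merge(L[N], L[Q], L[G], [N Q G])
  take N:  [N O M J object] + [Q H G D T E O S M J object] + [G D T O M J object] + [N Q G]
  take Q:  [O M J object] + [Q H G D T E O S M J object] + [G D T O M J object] + [Q G]
  take H:  [O M J object] + [H G D T E O S M J object] + [G D T O M J object] + [G]
  take G:  [O M J object] + [G D T E O S M J object] + [G D T O M J object] + [G]
  take D:  [O M J object] + [D T E O S M J object] + [D T O M J object]
  take T:  [O M J object] + [T E O S M J object] + [T O M J object]
  take E:  [O M J object] + [E O S M J object] + [O M J object]
  take O:  [O M J object] + [O S M J object] + [O M J object]
  take S:  [M J object] + [S M J object] + [M J object]
  take M:  [M J object] + [M J object] + [M J object]
  take J:  [J object] + [J object] + [J object]
  take object:  [object] + [object] + [object]
MRO: R N Q H G D T E O S M J object
render is defined in: H, O, T. First along the MRO is H.

H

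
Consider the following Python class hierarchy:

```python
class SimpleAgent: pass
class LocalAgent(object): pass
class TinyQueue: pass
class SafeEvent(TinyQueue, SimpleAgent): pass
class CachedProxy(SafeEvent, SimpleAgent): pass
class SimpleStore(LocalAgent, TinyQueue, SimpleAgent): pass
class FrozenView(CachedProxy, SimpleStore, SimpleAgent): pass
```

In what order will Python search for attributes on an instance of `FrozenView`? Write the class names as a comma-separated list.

FrozenView, CachedProxy, SafeEvent, SimpleStore, LocalAgent, TinyQueue, SimpleAgent, object

L[FrozenView] = FrozenView + merge(L[CachedProxy], L[SimpleStore], L[SimpleAgent], [CachedProxy SimpleStore SimpleAgent])
  take CachedProxy:  [CachedProxy SafeEvent TinyQueue SimpleAgent object] + [SimpleStore LocalAgent TinyQueue SimpleAgent object] + [SimpleAgent object] + [CachedProxy SimpleStore SimpleAgent]
  take SafeEvent:  [SafeEvent TinyQueue SimpleAgent object] + [SimpleStore LocalAgent TinyQueue SimpleAgent object] + [SimpleAgent object] + [SimpleStore SimpleAgent]
  take SimpleStore:  [TinyQueue SimpleAgent object] + [SimpleStore LocalAgent TinyQueue SimpleAgent object] + [SimpleAgent object] + [SimpleStore SimpleAgent]
  take LocalAgent:  [TinyQueue SimpleAgent object] + [LocalAgent TinyQueue SimpleAgent object] + [SimpleAgent object] + [SimpleAgent]
  take TinyQueue:  [TinyQueue SimpleAgent object] + [TinyQueue SimpleAgent object] + [SimpleAgent object] + [SimpleAgent]
  take SimpleAgent:  [SimpleAgent object] + [SimpleAgent object] + [SimpleAgent object] + [SimpleAgent]
  take object:  [object] + [object] + [object]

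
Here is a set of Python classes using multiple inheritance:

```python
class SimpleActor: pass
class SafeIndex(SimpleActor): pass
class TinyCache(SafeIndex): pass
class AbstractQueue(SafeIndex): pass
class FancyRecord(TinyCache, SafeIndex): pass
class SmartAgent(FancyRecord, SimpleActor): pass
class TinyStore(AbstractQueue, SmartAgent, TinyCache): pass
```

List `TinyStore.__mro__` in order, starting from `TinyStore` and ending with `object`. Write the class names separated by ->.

L[TinyStore] = TinyStore + merge(L[AbstractQueue], L[SmartAgent], L[TinyCache], [AbstractQueue SmartAgent TinyCache])
  take AbstractQueue:  [AbstractQueue SafeIndex SimpleActor object] + [SmartAgent FancyRecord TinyCache SafeIndex SimpleActor object] + [TinyCache SafeIndex SimpleActor object] + [AbstractQueue SmartAgent TinyCache]
  take SmartAgent:  [SafeIndex SimpleActor object] + [SmartAgent FancyRecord TinyCache SafeIndex SimpleActor object] + [TinyCache SafeIndex SimpleActor object] + [SmartAgent TinyCache]
  take FancyRecord:  [SafeIndex SimpleActor object] + [FancyRecord TinyCache SafeIndex SimpleActor object] + [TinyCache SafeIndex SimpleActor object] + [TinyCache]
  take TinyCache:  [SafeIndex SimpleActor object] + [TinyCache SafeIndex SimpleActor object] + [TinyCache SafeIndex SimpleActor object] + [TinyCache]
  take SafeIndex:  [SafeIndex SimpleActor object] + [SafeIndex SimpleActor object] + [SafeIndex SimpleActor object]
  take SimpleActor:  [SimpleActor object] + [SimpleActor object] + [SimpleActor object]
  take object:  [object] + [object] + [object]

TinyStore -> AbstractQueue -> SmartAgent -> FancyRecord -> TinyCache -> SafeIndex -> SimpleActor -> object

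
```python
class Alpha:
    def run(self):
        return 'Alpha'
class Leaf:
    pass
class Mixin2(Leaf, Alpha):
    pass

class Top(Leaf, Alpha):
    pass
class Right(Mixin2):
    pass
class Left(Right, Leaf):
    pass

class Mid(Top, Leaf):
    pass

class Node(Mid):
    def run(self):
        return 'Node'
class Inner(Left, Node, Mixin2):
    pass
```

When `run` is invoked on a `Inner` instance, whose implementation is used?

Node

L[Inner] = Inner + merge(L[Left], L[Node], L[Mixin2], [Left Node Mixin2])
  take Left:  [Left Right Mixin2 Leaf Alpha object] + [Node Mid Top Leaf Alpha object] + [Mixin2 Leaf Alpha object] + [Left Node Mixin2]
  take Right:  [Right Mixin2 Leaf Alpha object] + [Node Mid Top Leaf Alpha object] + [Mixin2 Leaf Alpha object] + [Node Mixin2]
  take Node:  [Mixin2 Leaf Alpha object] + [Node Mid Top Leaf Alpha object] + [Mixin2 Leaf Alpha object] + [Node Mixin2]
  take Mixin2:  [Mixin2 Leaf Alpha object] + [Mid Top Leaf Alpha object] + [Mixin2 Leaf Alpha object] + [Mixin2]
  take Mid:  [Leaf Alpha object] + [Mid Top Leaf Alpha object] + [Leaf Alpha object]
  take Top:  [Leaf Alpha object] + [Top Leaf Alpha object] + [Leaf Alpha object]
  take Leaf:  [Leaf Alpha object] + [Leaf Alpha object] + [Leaf Alpha object]
  take Alpha:  [Alpha object] + [Alpha object] + [Alpha object]
  take object:  [object] + [object] + [object]
MRO: Inner Left Right Node Mixin2 Mid Top Leaf Alpha object
run is defined in: Alpha, Node. First along the MRO is Node.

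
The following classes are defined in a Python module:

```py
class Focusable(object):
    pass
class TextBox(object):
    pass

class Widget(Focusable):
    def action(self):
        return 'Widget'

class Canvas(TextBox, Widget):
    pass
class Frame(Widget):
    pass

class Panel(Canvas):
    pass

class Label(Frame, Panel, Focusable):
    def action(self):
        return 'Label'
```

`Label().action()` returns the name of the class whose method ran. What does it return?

L[Label] = Label + merge(L[Frame], L[Panel], L[Focusable], [Frame Panel Focusable])
  take Frame:  [Frame Widget Focusable object] + [Panel Canvas TextBox Widget Focusable object] + [Focusable object] + [Frame Panel Focusable]
  take Panel:  [Widget Focusable object] + [Panel Canvas TextBox Widget Focusable object] + [Focusable object] + [Panel Focusable]
  take Canvas:  [Widget Focusable object] + [Canvas TextBox Widget Focusable object] + [Focusable object] + [Focusable]
  take TextBox:  [Widget Focusable object] + [TextBox Widget Focusable object] + [Focusable object] + [Focusable]
  take Widget:  [Widget Focusable object] + [Widget Focusable object] + [Focusable object] + [Focusable]
  take Focusable:  [Focusable object] + [Focusable object] + [Focusable object] + [Focusable]
  take object:  [object] + [object] + [object]
MRO: Label Frame Panel Canvas TextBox Widget Focusable object
action is defined in: Label, Widget. First along the MRO is Label.

Label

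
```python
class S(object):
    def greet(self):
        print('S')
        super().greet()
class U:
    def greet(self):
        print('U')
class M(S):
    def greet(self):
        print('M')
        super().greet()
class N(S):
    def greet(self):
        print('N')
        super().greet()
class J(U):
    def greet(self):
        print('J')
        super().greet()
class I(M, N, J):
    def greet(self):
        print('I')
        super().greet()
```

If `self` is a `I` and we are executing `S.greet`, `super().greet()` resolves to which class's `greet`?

L[I] = I + merge(L[M], L[N], L[J], [M N J])
  take M:  [M S object] + [N S object] + [J U object] + [M N J]
  take N:  [S object] + [N S object] + [J U object] + [N J]
  take S:  [S object] + [S object] + [J U object] + [J]
  take J:  [object] + [object] + [J U object] + [J]
  take U:  [object] + [object] + [U object]
  take object:  [object] + [object] + [object]
MRO: I M N S J U object
super() in S.greet on a I instance goes to the class after S in I's MRO: J.

J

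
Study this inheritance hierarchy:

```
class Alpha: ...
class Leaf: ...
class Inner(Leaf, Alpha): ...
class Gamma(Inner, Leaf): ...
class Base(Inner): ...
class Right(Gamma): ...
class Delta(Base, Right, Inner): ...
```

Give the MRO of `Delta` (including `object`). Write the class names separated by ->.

Delta -> Base -> Right -> Gamma -> Inner -> Leaf -> Alpha -> object

L[Delta] = Delta + merge(L[Base], L[Right], L[Inner], [Base Right Inner])
  take Base:  [Base Inner Leaf Alpha object] + [Right Gamma Inner Leaf Alpha object] + [Inner Leaf Alpha object] + [Base Right Inner]
  take Right:  [Inner Leaf Alpha object] + [Right Gamma Inner Leaf Alpha object] + [Inner Leaf Alpha object] + [Right Inner]
  take Gamma:  [Inner Leaf Alpha object] + [Gamma Inner Leaf Alpha object] + [Inner Leaf Alpha object] + [Inner]
  take Inner:  [Inner Leaf Alpha object] + [Inner Leaf Alpha object] + [Inner Leaf Alpha object] + [Inner]
  take Leaf:  [Leaf Alpha object] + [Leaf Alpha object] + [Leaf Alpha object]
  take Alpha:  [Alpha object] + [Alpha object] + [Alpha object]
  take object:  [object] + [object] + [object]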